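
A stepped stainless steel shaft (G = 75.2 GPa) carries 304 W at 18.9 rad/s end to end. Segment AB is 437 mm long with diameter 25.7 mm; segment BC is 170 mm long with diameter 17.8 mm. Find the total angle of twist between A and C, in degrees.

ω = 18.9 rad/s, so T = P/ω = 304 / 18.90 = 16.08 N·m.
J_AB = π(0.0257)⁴/32 = 4.28×10^-8 m⁴; J_BC = π(0.0178)⁴/32 = 9.86×10^-9 m⁴.
θ = (T/G)·Σ L_i/J_i = (16.08/75.2×10⁹)·(0.437/4.28×10^-8 + 0.170/9.86×10^-9) = 5.872×10^-3 rad.

0.336°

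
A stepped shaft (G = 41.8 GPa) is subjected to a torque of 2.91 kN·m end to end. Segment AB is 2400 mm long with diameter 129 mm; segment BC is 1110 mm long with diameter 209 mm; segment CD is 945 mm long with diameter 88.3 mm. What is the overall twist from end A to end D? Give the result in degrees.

1.01°

J_AB = π(0.129)⁴/32 = 2.72×10^-5 m⁴; J_BC = π(0.209)⁴/32 = 1.87×10^-4 m⁴; J_CD = π(0.0883)⁴/32 = 5.97×10^-6 m⁴.
θ = (T/G)·Σ L_i/J_i = (2910/41.8×10⁹)·(2.40/2.72×10^-5 + 1.11/1.87×10^-4 + 0.945/5.97×10^-6) = 0.01758 rad.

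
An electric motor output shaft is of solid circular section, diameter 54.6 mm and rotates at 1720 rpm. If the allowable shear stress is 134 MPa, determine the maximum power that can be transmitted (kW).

771 kW

J = πd⁴/32 = π(0.0546)⁴/32 = 8.725×10^-7 m⁴.
T_max = τ_allow·J/r = 1.34×10^8 × 8.725×10^-7 / 0.0273 = 4283 N·m.
ω = 2π·1720/60 = 180.1 rad/s, so P_max = T_max·ω = 7.714×10^5 W.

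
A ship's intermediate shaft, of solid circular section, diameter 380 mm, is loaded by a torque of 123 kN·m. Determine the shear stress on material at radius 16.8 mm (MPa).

J = πd⁴/32 = π(0.380)⁴/32 = 2.047×10^-3 m⁴.
Shear stress varies linearly with radius: τ = T·r/J = 123000 × 0.0168 / 2.047×10^-3 = 1.009×10^6 Pa.

1.01 MPa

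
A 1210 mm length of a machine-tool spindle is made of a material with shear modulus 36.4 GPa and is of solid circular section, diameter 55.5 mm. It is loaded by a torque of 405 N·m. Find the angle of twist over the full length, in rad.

J = πd⁴/32 = π(0.0555)⁴/32 = 9.315×10^-7 m⁴.
θ = T·L/(G·J) = 405.0 × 1.21 / (36.4×10⁹ × 9.315×10^-7) = 0.01445 rad.

0.0145 rad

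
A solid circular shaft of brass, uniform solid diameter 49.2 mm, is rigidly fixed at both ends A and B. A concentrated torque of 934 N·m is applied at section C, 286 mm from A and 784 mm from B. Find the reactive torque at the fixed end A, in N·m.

With uniform GJ and both ends fixed, compatibility θ_AC = θ_CB gives T_A·a = T_B·b, together with T_A + T_B = T₀.
T_A = T₀·b/(a+b) = 934.0·784/1070 = 684.4 N·m; T_B = 249.6 N·m.

684 N·m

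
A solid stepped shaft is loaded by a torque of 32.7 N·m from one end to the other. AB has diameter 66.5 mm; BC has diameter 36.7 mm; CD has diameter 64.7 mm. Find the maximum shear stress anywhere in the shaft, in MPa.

3.37 MPa

Under the same torque, τ_max = 16T/(πd³) is largest where d is smallest — segment BC (d = 36.7 mm).
τ_max = 16·32.70/(π·(0.0367)³) = 3.369×10^6 Pa.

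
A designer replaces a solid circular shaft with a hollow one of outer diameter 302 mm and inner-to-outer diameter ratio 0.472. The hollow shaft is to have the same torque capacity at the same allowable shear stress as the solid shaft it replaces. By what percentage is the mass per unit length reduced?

Equal τ_max and T ⇒ the solid shaft needs d_s³ = d_o³(1−k⁴), so d_s = 302·(1−0.472⁴)^(1/3) = 296.9 mm.
Area ratio A_h/A_s = d_o²(1−k²)/d_s² = (1−k²)/(1−k⁴)^(2/3) = 0.8040.
Mass saving = 1 − 0.8040 = 19.6 %.

19.6 %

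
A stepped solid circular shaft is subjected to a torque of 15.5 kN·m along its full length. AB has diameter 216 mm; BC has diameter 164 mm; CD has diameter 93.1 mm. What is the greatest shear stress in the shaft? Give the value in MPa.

97.8 MPa

Under the same torque, τ_max = 16T/(πd³) is largest where d is smallest — segment CD (d = 93.1 mm).
τ_max = 16·15500/(π·(0.0931)³) = 9.783×10^7 Pa.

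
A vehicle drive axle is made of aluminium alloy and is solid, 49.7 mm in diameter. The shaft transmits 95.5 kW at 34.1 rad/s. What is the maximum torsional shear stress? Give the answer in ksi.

ω = 34.1 rad/s, so T = P/ω = 95.5×10³ / 34.10 = 2801 N·m.
J = πd⁴/32 = π(0.0497)⁴/32 = 5.990×10^-7 m⁴.
τ_max = T·r/J = 2801 × 0.0249 / 5.990×10^-7 = 1.162×10^8 Pa.

16.9 ksi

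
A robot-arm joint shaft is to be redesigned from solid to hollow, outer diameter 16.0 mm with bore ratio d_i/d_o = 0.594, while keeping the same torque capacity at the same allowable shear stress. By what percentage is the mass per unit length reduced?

29.3 %

Equal τ_max and T ⇒ the solid shaft needs d_s³ = d_o³(1−k⁴), so d_s = 16.0·(1−0.594⁴)^(1/3) = 15.31 mm.
Area ratio A_h/A_s = d_o²(1−k²)/d_s² = (1−k²)/(1−k⁴)^(2/3) = 0.7071.
Mass saving = 1 − 0.7071 = 29.3 %.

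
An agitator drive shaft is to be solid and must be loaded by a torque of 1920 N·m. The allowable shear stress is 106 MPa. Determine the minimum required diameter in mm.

For a solid shaft τ_max = 16T/(πd³), so d = (16T/(π τ_allow))^(1/3) = (16·1920/(π·1.06×10^8))^(1/3) = 0.04518 m.

45.2 mm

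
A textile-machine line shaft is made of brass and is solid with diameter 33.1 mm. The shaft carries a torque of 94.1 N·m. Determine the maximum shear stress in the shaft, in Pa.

J = πd⁴/32 = π(0.0331)⁴/32 = 1.178×10^-7 m⁴.
τ_max = T·r/J = 94.10 × 0.0166 / 1.178×10^-7 = 1.322×10^7 Pa.

1.32e7 Pa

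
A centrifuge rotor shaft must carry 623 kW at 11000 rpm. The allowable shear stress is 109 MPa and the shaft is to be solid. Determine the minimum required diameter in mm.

29.3 mm

ω = 2π·11000/60 = 1152 rad/s, so T = P/ω = 623×10³ / 1152 = 540.8 N·m.
For a solid shaft τ_max = 16T/(πd³), so d = (16T/(π τ_allow))^(1/3) = (16·540.8/(π·1.09×10^8))^(1/3) = 0.02935 m.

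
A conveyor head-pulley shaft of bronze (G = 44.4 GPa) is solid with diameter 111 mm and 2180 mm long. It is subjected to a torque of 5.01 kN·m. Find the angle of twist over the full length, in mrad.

J = πd⁴/32 = π(0.111)⁴/32 = 1.490×10^-5 m⁴.
θ = T·L/(G·J) = 5010 × 2.18 / (44.4×10⁹ × 1.490×10^-5) = 0.01651 rad.

16.5 mrad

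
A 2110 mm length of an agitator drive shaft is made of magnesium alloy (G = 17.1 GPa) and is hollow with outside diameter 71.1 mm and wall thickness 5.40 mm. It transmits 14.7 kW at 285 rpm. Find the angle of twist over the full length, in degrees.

2.88°

ω = 2π·285/60 = 29.85 rad/s, so T = P/ω = 14.7×10³ / 29.85 = 492.5 N·m.
J = π(d_o⁴ − d_i⁴)/32 = π(0.0711⁴ − 0.0603⁴)/32 = 1.211×10^-6 m⁴.
θ = T·L/(G·J) = 492.5 × 2.11 / (17.1×10⁹ × 1.211×10^-6) = 0.05019 rad.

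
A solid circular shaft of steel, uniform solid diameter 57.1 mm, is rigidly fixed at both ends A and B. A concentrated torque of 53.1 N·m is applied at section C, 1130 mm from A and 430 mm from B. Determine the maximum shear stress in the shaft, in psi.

With uniform GJ and both ends fixed, compatibility θ_AC = θ_CB gives T_A·a = T_B·b, together with T_A + T_B = T₀.
T_A = T₀·b/(a+b) = 53.10·430/1560 = 14.64 N·m; T_B = 38.46 N·m.
τ in each portion: τ_AC = 4.00×10^5 Pa, τ_CB = 1.05×10^6 Pa; maximum is in CB.
τ_max = T_CB·r/J = 38.46·0.0285/1.04×10^-6 = 1.052×10^6 Pa.

153 psi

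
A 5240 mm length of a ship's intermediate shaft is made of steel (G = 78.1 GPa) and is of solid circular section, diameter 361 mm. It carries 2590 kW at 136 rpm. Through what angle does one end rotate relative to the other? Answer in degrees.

0.419°

ω = 2π·136/60 = 14.24 rad/s, so T = P/ω = 2590×10³ / 14.24 = 181900 N·m.
J = πd⁴/32 = π(0.361)⁴/32 = 1.667×10^-3 m⁴.
θ = T·L/(G·J) = 181900 × 5.24 / (78.1×10⁹ × 1.667×10^-3) = 7.318×10^-3 rad.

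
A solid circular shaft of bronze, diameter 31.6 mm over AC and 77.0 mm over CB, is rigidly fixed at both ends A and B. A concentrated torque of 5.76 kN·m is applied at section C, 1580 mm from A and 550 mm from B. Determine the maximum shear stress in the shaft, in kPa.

Compatibility: T_A·a/J_AC = T_B·b/J_CB with T_A + T_B = T₀.
J_AC = 9.79×10^-8 m⁴, J_CB = 3.45×10^-6 m⁴, so T_A = T₀·(J_AC/a)/((J_AC/a)+(J_CB/b)) = 56.32 N·m, T_B = 5704 N·m.
τ in each portion: τ_AC = 9.09×10^6 Pa, τ_CB = 6.36×10^7 Pa; maximum is in CB.
τ_max = T_CB·r/J = 5704·0.0385/3.45×10^-6 = 6.363×10^7 Pa.

63600 kPa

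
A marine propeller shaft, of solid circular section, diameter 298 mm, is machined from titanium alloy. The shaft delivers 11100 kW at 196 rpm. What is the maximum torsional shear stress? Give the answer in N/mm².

ω = 2π·196/60 = 20.53 rad/s, so T = P/ω = 11100×10³ / 20.53 = 540800 N·m.
J = πd⁴/32 = π(0.298)⁴/32 = 7.742×10^-4 m⁴.
τ_max = T·r/J = 540800 × 0.149 / 7.742×10^-4 = 1.041×10^8 Pa.

104 N/mm²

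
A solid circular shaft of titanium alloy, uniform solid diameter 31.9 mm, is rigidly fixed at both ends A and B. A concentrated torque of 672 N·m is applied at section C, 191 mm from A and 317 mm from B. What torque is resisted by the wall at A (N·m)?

With uniform GJ and both ends fixed, compatibility θ_AC = θ_CB gives T_A·a = T_B·b, together with T_A + T_B = T₀.
T_A = T₀·b/(a+b) = 672.0·317/508.0 = 419.3 N·m; T_B = 252.7 N·m.

419 N·m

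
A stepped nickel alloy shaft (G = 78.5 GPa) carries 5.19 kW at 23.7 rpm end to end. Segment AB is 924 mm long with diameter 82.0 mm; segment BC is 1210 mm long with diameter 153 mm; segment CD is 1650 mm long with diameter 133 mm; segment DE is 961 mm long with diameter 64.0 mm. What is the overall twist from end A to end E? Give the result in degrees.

1.32°

ω = 2π·23.7/60 = 2.482 rad/s, so T = P/ω = 5.19×10³ / 2.482 = 2091 N·m.
J_AB = π(0.0820)⁴/32 = 4.44×10^-6 m⁴; J_BC = π(0.153)⁴/32 = 5.38×10^-5 m⁴; J_CD = π(0.133)⁴/32 = 3.07×10^-5 m⁴; J_DE = π(0.0640)⁴/32 = 1.65×10^-6 m⁴.
θ = (T/G)·Σ L_i/J_i = (2091/78.5×10⁹)·(0.924/4.44×10^-6 + 1.21/5.38×10^-5 + 1.65/3.07×10^-5 + 0.961/1.65×10^-6) = 0.02312 rad.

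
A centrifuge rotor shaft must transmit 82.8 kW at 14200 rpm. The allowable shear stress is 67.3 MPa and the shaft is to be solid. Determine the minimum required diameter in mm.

16.2 mm

ω = 2π·14200/60 = 1487 rad/s, so T = P/ω = 82.8×10³ / 1487 = 55.68 N·m.
For a solid shaft τ_max = 16T/(πd³), so d = (16T/(π τ_allow))^(1/3) = (16·55.68/(π·6.73×10^7))^(1/3) = 0.01615 m.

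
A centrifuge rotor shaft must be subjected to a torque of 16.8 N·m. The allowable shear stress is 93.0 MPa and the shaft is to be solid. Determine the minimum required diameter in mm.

For a solid shaft τ_max = 16T/(πd³), so d = (16T/(π τ_allow))^(1/3) = (16·16.80/(π·9.30×10^7))^(1/3) = 0.009726 m.

9.73 mm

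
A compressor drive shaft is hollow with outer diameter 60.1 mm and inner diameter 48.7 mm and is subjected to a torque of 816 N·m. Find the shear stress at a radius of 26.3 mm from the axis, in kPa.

29500 kPa

J = π(d_o⁴ − d_i⁴)/32 = π(0.0601⁴ − 0.0487⁴)/32 = 7.286×10^-7 m⁴.
Shear stress varies linearly with radius: τ = T·r/J = 816.0 × 0.0263 / 7.286×10^-7 = 2.945×10^7 Pa.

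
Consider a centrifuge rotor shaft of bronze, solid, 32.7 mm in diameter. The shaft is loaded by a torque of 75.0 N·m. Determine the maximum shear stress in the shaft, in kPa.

10900 kPa

J = πd⁴/32 = π(0.0327)⁴/32 = 1.123×10^-7 m⁴.
τ_max = T·r/J = 75.00 × 0.0163 / 1.123×10^-7 = 1.092×10^7 Pa.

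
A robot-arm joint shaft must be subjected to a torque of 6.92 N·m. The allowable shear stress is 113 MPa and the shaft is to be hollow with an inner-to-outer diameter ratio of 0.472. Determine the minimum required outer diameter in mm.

For a hollow shaft with d_i/d_o = 0.472: τ_max = 16T/(π d_o³ (1−k⁴)), so d_o = [16T/(π τ_allow (1−k⁴))]^(1/3) = [16·6.920/(π·1.13×10^8·0.9504)]^(1/3) = 0.006898 m.

6.90 mm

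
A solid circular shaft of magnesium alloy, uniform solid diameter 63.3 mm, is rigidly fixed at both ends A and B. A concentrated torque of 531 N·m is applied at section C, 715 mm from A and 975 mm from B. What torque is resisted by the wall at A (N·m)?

306 N·m

With uniform GJ and both ends fixed, compatibility θ_AC = θ_CB gives T_A·a = T_B·b, together with T_A + T_B = T₀.
T_A = T₀·b/(a+b) = 531.0·975/1690 = 306.3 N·m; T_B = 224.7 N·m.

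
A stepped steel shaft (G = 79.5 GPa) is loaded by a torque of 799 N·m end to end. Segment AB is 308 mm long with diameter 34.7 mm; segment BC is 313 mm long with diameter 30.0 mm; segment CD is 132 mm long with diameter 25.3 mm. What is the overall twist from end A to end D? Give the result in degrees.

J_AB = π(0.0347)⁴/32 = 1.42×10^-7 m⁴; J_BC = π(0.0300)⁴/32 = 7.95×10^-8 m⁴; J_CD = π(0.0253)⁴/32 = 4.02×10^-8 m⁴.
θ = (T/G)·Σ L_i/J_i = (799.0/79.5×10⁹)·(0.308/1.42×10^-7 + 0.313/7.95×10^-8 + 0.132/4.02×10^-8) = 0.09429 rad.

5.40°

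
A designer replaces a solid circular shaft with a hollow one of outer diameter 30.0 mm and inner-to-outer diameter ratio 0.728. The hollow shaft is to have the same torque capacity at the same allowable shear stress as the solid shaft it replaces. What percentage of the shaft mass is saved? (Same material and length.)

41.4 %

Equal τ_max and T ⇒ the solid shaft needs d_s³ = d_o³(1−k⁴), so d_s = 30.0·(1−0.728⁴)^(1/3) = 26.88 mm.
Area ratio A_h/A_s = d_o²(1−k²)/d_s² = (1−k²)/(1−k⁴)^(2/3) = 0.5856.
Mass saving = 1 − 0.5856 = 41.4 %.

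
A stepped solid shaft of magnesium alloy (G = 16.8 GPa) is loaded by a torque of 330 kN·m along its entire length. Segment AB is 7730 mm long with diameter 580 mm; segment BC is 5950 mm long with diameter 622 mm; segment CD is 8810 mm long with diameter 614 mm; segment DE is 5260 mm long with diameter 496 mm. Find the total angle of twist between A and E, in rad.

0.0514 rad

J_AB = π(0.580)⁴/32 = 0.0111 m⁴; J_BC = π(0.622)⁴/32 = 0.0147 m⁴; J_CD = π(0.614)⁴/32 = 0.0140 m⁴; J_DE = π(0.496)⁴/32 = 5.94×10^-3 m⁴.
θ = (T/G)·Σ L_i/J_i = (330000/16.8×10⁹)·(7.73/0.0111 + 5.95/0.0147 + 8.81/0.0140 + 5.26/5.94×10^-3) = 0.05141 rad.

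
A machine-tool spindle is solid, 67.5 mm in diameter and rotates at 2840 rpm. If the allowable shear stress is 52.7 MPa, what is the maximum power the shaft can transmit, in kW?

946 kW

J = πd⁴/32 = π(0.0675)⁴/32 = 2.038×10^-6 m⁴.
T_max = τ_allow·J/r = 5.27×10^7 × 2.038×10^-6 / 0.0338 = 3182 N·m.
ω = 2π·2840/60 = 297.4 rad/s, so P_max = T_max·ω = 9.465×10^5 W.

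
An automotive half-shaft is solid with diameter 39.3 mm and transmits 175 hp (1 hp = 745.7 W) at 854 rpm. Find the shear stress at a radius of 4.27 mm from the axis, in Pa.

ω = 2π·854/60 = 89.43 rad/s, so T = P/ω = 175×745.7 / 89.43 = 1459 N·m.
J = πd⁴/32 = π(0.0393)⁴/32 = 2.342×10^-7 m⁴.
Shear stress varies linearly with radius: τ = T·r/J = 1459 × 0.00427 / 2.342×10^-7 = 2.661×10^7 Pa.

2.66e7 Pa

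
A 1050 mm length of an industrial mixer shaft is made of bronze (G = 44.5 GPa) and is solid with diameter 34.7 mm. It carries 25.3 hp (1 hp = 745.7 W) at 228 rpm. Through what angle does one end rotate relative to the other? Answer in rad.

0.131 rad

ω = 2π·228/60 = 23.88 rad/s, so T = P/ω = 25.3×745.7 / 23.88 = 790.2 N·m.
J = πd⁴/32 = π(0.0347)⁴/32 = 1.423×10^-7 m⁴.
θ = T·L/(G·J) = 790.2 × 1.05 / (44.5×10⁹ × 1.423×10^-7) = 0.1310 rad.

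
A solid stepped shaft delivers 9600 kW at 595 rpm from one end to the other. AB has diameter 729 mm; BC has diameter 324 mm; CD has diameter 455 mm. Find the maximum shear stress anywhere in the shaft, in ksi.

ω = 2π·595/60 = 62.31 rad/s, so T = P/ω = 9600×10³ / 62.31 = 154100 N·m.
Under the same torque, τ_max = 16T/(πd³) is largest where d is smallest — segment BC (d = 324 mm).
τ_max = 16·154100/(π·(0.324)³) = 2.307×10^7 Pa.

3.35 ksi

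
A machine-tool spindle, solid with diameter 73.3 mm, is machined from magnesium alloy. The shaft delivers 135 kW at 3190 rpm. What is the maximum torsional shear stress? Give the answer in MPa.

ω = 2π·3190/60 = 334.1 rad/s, so T = P/ω = 135×10³ / 334.1 = 404.1 N·m.
J = πd⁴/32 = π(0.0733)⁴/32 = 2.834×10^-6 m⁴.
τ_max = T·r/J = 404.1 × 0.0367 / 2.834×10^-6 = 5.226×10^6 Pa.

5.23 MPa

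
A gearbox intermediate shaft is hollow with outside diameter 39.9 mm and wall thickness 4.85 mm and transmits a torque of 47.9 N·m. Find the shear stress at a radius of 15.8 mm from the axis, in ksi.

J = π(d_o⁴ − d_i⁴)/32 = π(0.0399⁴ − 0.0302⁴)/32 = 1.672×10^-7 m⁴.
Shear stress varies linearly with radius: τ = T·r/J = 47.90 × 0.0158 / 1.672×10^-7 = 4.528×10^6 Pa.

0.657 ksi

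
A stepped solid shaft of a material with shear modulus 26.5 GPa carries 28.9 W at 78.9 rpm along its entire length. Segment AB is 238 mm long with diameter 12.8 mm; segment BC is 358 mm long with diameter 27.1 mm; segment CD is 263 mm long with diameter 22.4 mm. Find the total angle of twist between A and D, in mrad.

ω = 2π·78.9/60 = 8.262 rad/s, so T = P/ω = 28.9 / 8.262 = 3.498 N·m.
J_AB = π(0.0128)⁴/32 = 2.64×10^-9 m⁴; J_BC = π(0.0271)⁴/32 = 5.30×10^-8 m⁴; J_CD = π(0.0224)⁴/32 = 2.47×10^-8 m⁴.
θ = (T/G)·Σ L_i/J_i = (3.498/26.5×10⁹)·(0.238/2.64×10^-9 + 0.358/5.30×10^-8 + 0.263/2.47×10^-8) = 0.01422 rad.

14.2 mrad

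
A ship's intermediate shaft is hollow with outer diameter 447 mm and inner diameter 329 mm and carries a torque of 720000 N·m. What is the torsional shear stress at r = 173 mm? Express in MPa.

45.0 MPa

J = π(d_o⁴ − d_i⁴)/32 = π(0.447⁴ − 0.329⁴)/32 = 2.769×10^-3 m⁴.
Shear stress varies linearly with radius: τ = T·r/J = 720000 × 0.173 / 2.769×10^-3 = 4.498×10^7 Pa.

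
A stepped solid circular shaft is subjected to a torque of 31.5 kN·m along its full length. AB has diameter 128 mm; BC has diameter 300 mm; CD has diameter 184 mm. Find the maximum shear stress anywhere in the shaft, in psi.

Under the same torque, τ_max = 16T/(πd³) is largest where d is smallest — segment AB (d = 128 mm).
τ_max = 16·31500/(π·(0.128)³) = 7.650×10^7 Pa.

11100 psi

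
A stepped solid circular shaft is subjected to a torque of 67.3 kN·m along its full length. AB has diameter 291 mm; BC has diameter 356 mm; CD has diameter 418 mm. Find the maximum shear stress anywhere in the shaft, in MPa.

Under the same torque, τ_max = 16T/(πd³) is largest where d is smallest — segment AB (d = 291 mm).
τ_max = 16·67300/(π·(0.291)³) = 1.391×10^7 Pa.

13.9 MPa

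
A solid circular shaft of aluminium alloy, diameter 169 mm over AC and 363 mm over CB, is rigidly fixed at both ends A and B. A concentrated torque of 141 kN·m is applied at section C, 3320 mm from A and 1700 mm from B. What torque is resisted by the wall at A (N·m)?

3310 N·m

Compatibility: T_A·a/J_AC = T_B·b/J_CB with T_A + T_B = T₀.
J_AC = 8.01×10^-5 m⁴, J_CB = 1.70×10^-3 m⁴, so T_A = T₀·(J_AC/a)/((J_AC/a)+(J_CB/b)) = 3312 N·m, T_B = 137700 N·m.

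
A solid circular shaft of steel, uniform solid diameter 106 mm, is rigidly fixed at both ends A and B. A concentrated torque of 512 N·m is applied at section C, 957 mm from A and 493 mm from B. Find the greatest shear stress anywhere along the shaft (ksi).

0.210 ksi

With uniform GJ and both ends fixed, compatibility θ_AC = θ_CB gives T_A·a = T_B·b, together with T_A + T_B = T₀.
T_A = T₀·b/(a+b) = 512.0·493/1450 = 174.1 N·m; T_B = 337.9 N·m.
τ in each portion: τ_AC = 7.44×10^5 Pa, τ_CB = 1.44×10^6 Pa; maximum is in CB.
τ_max = T_CB·r/J = 337.9·0.0530/1.24×10^-5 = 1.445×10^6 Pa.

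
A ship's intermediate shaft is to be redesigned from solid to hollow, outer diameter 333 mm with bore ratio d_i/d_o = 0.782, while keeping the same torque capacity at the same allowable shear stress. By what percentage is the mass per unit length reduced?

Equal τ_max and T ⇒ the solid shaft needs d_s³ = d_o³(1−k⁴), so d_s = 333·(1−0.782⁴)^(1/3) = 284.9 mm.
Area ratio A_h/A_s = d_o²(1−k²)/d_s² = (1−k²)/(1−k⁴)^(2/3) = 0.5308.
Mass saving = 1 − 0.5308 = 46.9 %.

46.9 %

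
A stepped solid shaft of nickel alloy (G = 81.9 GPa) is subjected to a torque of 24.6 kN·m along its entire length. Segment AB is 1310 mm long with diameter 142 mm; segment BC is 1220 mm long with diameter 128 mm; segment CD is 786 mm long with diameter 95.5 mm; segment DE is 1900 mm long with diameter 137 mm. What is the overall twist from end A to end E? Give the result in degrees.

J_AB = π(0.142)⁴/32 = 3.99×10^-5 m⁴; J_BC = π(0.128)⁴/32 = 2.64×10^-5 m⁴; J_CD = π(0.0955)⁴/32 = 8.17×10^-6 m⁴; J_DE = π(0.137)⁴/32 = 3.46×10^-5 m⁴.
θ = (T/G)·Σ L_i/J_i = (24600/81.9×10⁹)·(1.31/3.99×10^-5 + 1.22/2.64×10^-5 + 0.786/8.17×10^-6 + 1.90/3.46×10^-5) = 0.06917 rad.

3.96°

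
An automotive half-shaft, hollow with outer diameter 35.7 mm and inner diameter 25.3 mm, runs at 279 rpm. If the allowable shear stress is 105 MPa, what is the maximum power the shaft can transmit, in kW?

J = π(d_o⁴ − d_i⁴)/32 = π(0.0357⁴ − 0.0253⁴)/32 = 1.192×10^-7 m⁴.
T_max = τ_allow·J/r = 1.05×10^8 × 1.192×10^-7 / 0.0179 = 701.4 N·m.
ω = 2π·279/60 = 29.22 rad/s, so P_max = T_max·ω = 2.049×10^4 W.

20.5 kW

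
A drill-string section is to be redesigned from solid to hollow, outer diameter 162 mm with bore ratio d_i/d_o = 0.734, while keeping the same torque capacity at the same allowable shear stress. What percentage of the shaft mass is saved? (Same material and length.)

42.0 %

Equal τ_max and T ⇒ the solid shaft needs d_s³ = d_o³(1−k⁴), so d_s = 162·(1−0.734⁴)^(1/3) = 144.5 mm.
Area ratio A_h/A_s = d_o²(1−k²)/d_s² = (1−k²)/(1−k⁴)^(2/3) = 0.5797.
Mass saving = 1 − 0.5797 = 42.0 %.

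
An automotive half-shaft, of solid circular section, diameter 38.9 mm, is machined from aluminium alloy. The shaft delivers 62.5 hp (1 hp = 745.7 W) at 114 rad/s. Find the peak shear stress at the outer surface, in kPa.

ω = 114 rad/s, so T = P/ω = 62.5×745.7 / 114.0 = 408.8 N·m.
J = πd⁴/32 = π(0.0389)⁴/32 = 2.248×10^-7 m⁴.
τ_max = T·r/J = 408.8 × 0.0194 / 2.248×10^-7 = 3.537×10^7 Pa.

35400 kPa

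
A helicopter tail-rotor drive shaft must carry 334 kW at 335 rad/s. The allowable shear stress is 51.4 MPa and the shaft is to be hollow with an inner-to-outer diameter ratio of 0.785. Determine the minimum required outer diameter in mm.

54.2 mm

ω = 335 rad/s, so T = P/ω = 334×10³ / 335.0 = 997.0 N·m.
For a hollow shaft with d_i/d_o = 0.785: τ_max = 16T/(π d_o³ (1−k⁴)), so d_o = [16T/(π τ_allow (1−k⁴))]^(1/3) = [16·997.0/(π·5.14×10^7·0.6203)]^(1/3) = 0.05421 m.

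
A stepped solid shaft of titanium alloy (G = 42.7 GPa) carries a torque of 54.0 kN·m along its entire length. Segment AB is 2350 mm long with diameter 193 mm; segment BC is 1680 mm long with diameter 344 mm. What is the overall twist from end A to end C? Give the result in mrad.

23.4 mrad

J_AB = π(0.193)⁴/32 = 1.36×10^-4 m⁴; J_BC = π(0.344)⁴/32 = 1.37×10^-3 m⁴.
θ = (T/G)·Σ L_i/J_i = (54000/42.7×10⁹)·(2.35/1.36×10^-4 + 1.68/1.37×10^-3) = 0.02336 rad.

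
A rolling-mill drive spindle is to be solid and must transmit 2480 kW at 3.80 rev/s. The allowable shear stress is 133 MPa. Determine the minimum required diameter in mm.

158 mm

ω = 2π·3.80 = 23.88 rad/s, so T = P/ω = 2480×10³ / 23.88 = 103900 N·m.
For a solid shaft τ_max = 16T/(πd³), so d = (16T/(π τ_allow))^(1/3) = (16·103900/(π·1.33×10^8))^(1/3) = 0.1584 m.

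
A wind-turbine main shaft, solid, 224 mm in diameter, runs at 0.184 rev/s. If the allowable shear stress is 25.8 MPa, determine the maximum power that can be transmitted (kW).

J = πd⁴/32 = π(0.224)⁴/32 = 2.472×10^-4 m⁴.
T_max = τ_allow·J/r = 2.58×10^7 × 2.472×10^-4 / 0.112 = 56940 N·m.
ω = 2π·0.184 = 1.156 rad/s, so P_max = T_max·ω = 6.583×10^4 W.

65.8 kW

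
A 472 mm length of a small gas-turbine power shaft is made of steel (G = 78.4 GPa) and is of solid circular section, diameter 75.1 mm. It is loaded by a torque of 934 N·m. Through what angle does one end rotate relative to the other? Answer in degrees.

0.103°

J = πd⁴/32 = π(0.0751)⁴/32 = 3.123×10^-6 m⁴.
θ = T·L/(G·J) = 934.0 × 0.472 / (78.4×10⁹ × 3.123×10^-6) = 1.801×10^-3 rad.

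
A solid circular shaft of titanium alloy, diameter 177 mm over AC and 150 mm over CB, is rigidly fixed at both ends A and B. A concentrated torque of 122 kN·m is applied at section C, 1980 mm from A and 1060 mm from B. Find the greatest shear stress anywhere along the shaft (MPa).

90.3 MPa

Compatibility: T_A·a/J_AC = T_B·b/J_CB with T_A + T_B = T₀.
J_AC = 9.64×10^-5 m⁴, J_CB = 4.97×10^-5 m⁴, so T_A = T₀·(J_AC/a)/((J_AC/a)+(J_CB/b)) = 62140 N·m, T_B = 59860 N·m.
τ in each portion: τ_AC = 5.71×10^7 Pa, τ_CB = 9.03×10^7 Pa; maximum is in CB.
τ_max = T_CB·r/J = 59860·0.0750/4.97×10^-5 = 9.034×10^7 Pa.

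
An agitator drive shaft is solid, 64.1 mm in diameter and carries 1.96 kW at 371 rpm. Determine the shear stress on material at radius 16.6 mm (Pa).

ω = 2π·371/60 = 38.85 rad/s, so T = P/ω = 1.96×10³ / 38.85 = 50.45 N·m.
J = πd⁴/32 = π(0.0641)⁴/32 = 1.657×10^-6 m⁴.
Shear stress varies linearly with radius: τ = T·r/J = 50.45 × 0.0166 / 1.657×10^-6 = 5.053×10^5 Pa.

505000 Pa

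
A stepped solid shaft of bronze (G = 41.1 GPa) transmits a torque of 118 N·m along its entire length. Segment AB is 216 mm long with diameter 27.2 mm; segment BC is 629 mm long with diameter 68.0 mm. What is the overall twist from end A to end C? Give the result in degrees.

0.711°

J_AB = π(0.0272)⁴/32 = 5.37×10^-8 m⁴; J_BC = π(0.0680)⁴/32 = 2.10×10^-6 m⁴.
θ = (T/G)·Σ L_i/J_i = (118.0/41.1×10⁹)·(0.216/5.37×10^-8 + 0.629/2.10×10^-6) = 0.01240 rad.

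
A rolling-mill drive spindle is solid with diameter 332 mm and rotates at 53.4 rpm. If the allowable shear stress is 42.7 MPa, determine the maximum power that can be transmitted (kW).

1720 kW

J = πd⁴/32 = π(0.332)⁴/32 = 1.193×10^-3 m⁴.
T_max = τ_allow·J/r = 4.27×10^7 × 1.193×10^-3 / 0.166 = 306800 N·m.
ω = 2π·53.4/60 = 5.592 rad/s, so P_max = T_max·ω = 1.716×10^6 W.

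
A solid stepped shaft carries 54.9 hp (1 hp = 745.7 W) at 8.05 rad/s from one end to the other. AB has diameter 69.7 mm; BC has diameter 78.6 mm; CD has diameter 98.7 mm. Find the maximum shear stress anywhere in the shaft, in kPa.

ω = 8.05 rad/s, so T = P/ω = 54.9×745.7 / 8.050 = 5086 N·m.
Under the same torque, τ_max = 16T/(πd³) is largest where d is smallest — segment AB (d = 69.7 mm).
τ_max = 16·5086/(π·(0.0697)³) = 7.649×10^7 Pa.

76500 kPa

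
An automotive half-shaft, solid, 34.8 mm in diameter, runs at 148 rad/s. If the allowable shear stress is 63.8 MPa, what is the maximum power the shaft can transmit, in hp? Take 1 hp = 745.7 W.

105 hp

J = πd⁴/32 = π(0.0348)⁴/32 = 1.440×10^-7 m⁴.
T_max = τ_allow·J/r = 6.38×10^7 × 1.440×10^-7 / 0.0174 = 527.9 N·m.
ω = 148 rad/s, so P_max = T_max·ω = 7.814×10^4 W.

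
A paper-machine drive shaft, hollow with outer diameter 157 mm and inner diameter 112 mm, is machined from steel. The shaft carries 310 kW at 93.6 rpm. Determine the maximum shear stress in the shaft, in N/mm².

ω = 2π·93.6/60 = 9.802 rad/s, so T = P/ω = 310×10³ / 9.802 = 31630 N·m.
J = π(d_o⁴ − d_i⁴)/32 = π(0.157⁴ − 0.112⁴)/32 = 4.420×10^-5 m⁴.
τ_max = T·r/J = 31630 × 0.0785 / 4.420×10^-5 = 5.617×10^7 Pa.

56.2 N/mm²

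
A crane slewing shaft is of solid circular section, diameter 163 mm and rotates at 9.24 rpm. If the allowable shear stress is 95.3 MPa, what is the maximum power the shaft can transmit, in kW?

78.4 kW

J = πd⁴/32 = π(0.163)⁴/32 = 6.930×10^-5 m⁴.
T_max = τ_allow·J/r = 9.53×10^7 × 6.930×10^-5 / 0.0815 = 81040 N·m.
ω = 2π·9.24/60 = 0.9676 rad/s, so P_max = T_max·ω = 7.841×10^4 W.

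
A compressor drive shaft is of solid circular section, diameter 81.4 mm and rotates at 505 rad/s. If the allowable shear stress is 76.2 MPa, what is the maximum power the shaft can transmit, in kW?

J = πd⁴/32 = π(0.0814)⁴/32 = 4.310×10^-6 m⁴.
T_max = τ_allow·J/r = 7.62×10^7 × 4.310×10^-6 / 0.0407 = 8070 N·m.
ω = 505 rad/s, so P_max = T_max·ω = 4.075×10^6 W.

4080 kW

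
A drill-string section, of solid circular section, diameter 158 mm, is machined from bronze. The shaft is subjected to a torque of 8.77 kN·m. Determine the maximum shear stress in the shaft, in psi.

J = πd⁴/32 = π(0.158)⁴/32 = 6.118×10^-5 m⁴.
τ_max = T·r/J = 8770 × 0.0790 / 6.118×10^-5 = 1.132×10^7 Pa.

1640 psi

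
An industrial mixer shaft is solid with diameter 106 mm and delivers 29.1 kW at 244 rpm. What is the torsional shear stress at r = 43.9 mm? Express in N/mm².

4.03 N/mm²

ω = 2π·244/60 = 25.55 rad/s, so T = P/ω = 29.1×10³ / 25.55 = 1139 N·m.
J = πd⁴/32 = π(0.106)⁴/32 = 1.239×10^-5 m⁴.
Shear stress varies linearly with radius: τ = T·r/J = 1139 × 0.0439 / 1.239×10^-5 = 4.034×10^6 Pa.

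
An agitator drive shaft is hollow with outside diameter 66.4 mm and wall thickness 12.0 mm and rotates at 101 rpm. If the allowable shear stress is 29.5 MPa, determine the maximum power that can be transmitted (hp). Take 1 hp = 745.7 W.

J = π(d_o⁴ − d_i⁴)/32 = π(0.0664⁴ − 0.0424⁴)/32 = 1.591×10^-6 m⁴.
T_max = τ_allow·J/r = 2.95×10^7 × 1.591×10^-6 / 0.0332 = 1414 N·m.
ω = 2π·101/60 = 10.58 rad/s, so P_max = T_max·ω = 1.495×10^4 W.

20.1 hp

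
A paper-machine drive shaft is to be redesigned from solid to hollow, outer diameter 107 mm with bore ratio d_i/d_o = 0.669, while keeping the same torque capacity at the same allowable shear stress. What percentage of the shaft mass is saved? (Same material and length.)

35.9 %

Equal τ_max and T ⇒ the solid shaft needs d_s³ = d_o³(1−k⁴), so d_s = 107·(1−0.669⁴)^(1/3) = 99.32 mm.
Area ratio A_h/A_s = d_o²(1−k²)/d_s² = (1−k²)/(1−k⁴)^(2/3) = 0.6412.
Mass saving = 1 − 0.6412 = 35.9 %.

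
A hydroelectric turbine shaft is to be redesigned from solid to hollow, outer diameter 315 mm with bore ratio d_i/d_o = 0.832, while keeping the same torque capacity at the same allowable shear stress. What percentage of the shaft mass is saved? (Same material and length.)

Equal τ_max and T ⇒ the solid shaft needs d_s³ = d_o³(1−k⁴), so d_s = 315·(1−0.832⁴)^(1/3) = 253.4 mm.
Area ratio A_h/A_s = d_o²(1−k²)/d_s² = (1−k²)/(1−k⁴)^(2/3) = 0.4755.
Mass saving = 1 − 0.4755 = 52.5 %.

52.5 %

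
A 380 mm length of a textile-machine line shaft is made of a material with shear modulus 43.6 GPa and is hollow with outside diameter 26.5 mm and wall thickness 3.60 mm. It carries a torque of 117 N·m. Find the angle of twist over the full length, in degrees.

J = π(d_o⁴ − d_i⁴)/32 = π(0.0265⁴ − 0.0193⁴)/32 = 3.479×10^-8 m⁴.
θ = T·L/(G·J) = 117.0 × 0.380 / (43.6×10⁹ × 3.479×10^-8) = 0.02931 rad.

1.68°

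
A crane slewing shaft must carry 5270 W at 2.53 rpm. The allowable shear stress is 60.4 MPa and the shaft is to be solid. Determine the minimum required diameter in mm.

ω = 2π·2.53/60 = 0.2649 rad/s, so T = P/ω = 5270 / 0.2649 = 19890 N·m.
For a solid shaft τ_max = 16T/(πd³), so d = (16T/(π τ_allow))^(1/3) = (16·19890/(π·6.04×10^7))^(1/3) = 0.1188 m.

119 mm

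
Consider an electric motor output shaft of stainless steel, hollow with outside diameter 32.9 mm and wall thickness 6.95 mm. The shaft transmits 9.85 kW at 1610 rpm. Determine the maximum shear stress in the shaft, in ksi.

1.36 ksi

ω = 2π·1610/60 = 168.6 rad/s, so T = P/ω = 9.85×10³ / 168.6 = 58.42 N·m.
J = π(d_o⁴ − d_i⁴)/32 = π(0.0329⁴ − 0.0190⁴)/32 = 1.022×10^-7 m⁴.
τ_max = T·r/J = 58.42 × 0.0164 / 1.022×10^-7 = 9.401×10^6 Pa.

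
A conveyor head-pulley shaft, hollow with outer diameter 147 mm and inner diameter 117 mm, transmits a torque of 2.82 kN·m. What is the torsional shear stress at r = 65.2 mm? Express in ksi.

0.972 ksi

J = π(d_o⁴ − d_i⁴)/32 = π(0.147⁴ − 0.117⁴)/32 = 2.745×10^-5 m⁴.
Shear stress varies linearly with radius: τ = T·r/J = 2820 × 0.0652 / 2.745×10^-5 = 6.699×10^6 Pa.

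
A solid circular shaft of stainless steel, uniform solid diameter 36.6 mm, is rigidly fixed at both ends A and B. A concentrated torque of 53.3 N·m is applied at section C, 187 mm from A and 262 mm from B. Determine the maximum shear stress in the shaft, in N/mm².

3.23 N/mm²

With uniform GJ and both ends fixed, compatibility θ_AC = θ_CB gives T_A·a = T_B·b, together with T_A + T_B = T₀.
T_A = T₀·b/(a+b) = 53.30·262/449.0 = 31.10 N·m; T_B = 22.20 N·m.
τ in each portion: τ_AC = 3.23×10^6 Pa, τ_CB = 2.31×10^6 Pa; maximum is in AC.
τ_max = T_AC·r/J = 31.10·0.0183/1.76×10^-7 = 3.231×10^6 Pa.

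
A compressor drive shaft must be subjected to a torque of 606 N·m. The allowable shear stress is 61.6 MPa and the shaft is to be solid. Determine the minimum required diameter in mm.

36.9 mm

For a solid shaft τ_max = 16T/(πd³), so d = (16T/(π τ_allow))^(1/3) = (16·606.0/(π·6.16×10^7))^(1/3) = 0.03687 m.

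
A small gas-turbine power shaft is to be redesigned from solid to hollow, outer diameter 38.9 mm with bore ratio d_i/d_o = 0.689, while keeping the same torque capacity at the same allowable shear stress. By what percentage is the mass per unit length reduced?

Equal τ_max and T ⇒ the solid shaft needs d_s³ = d_o³(1−k⁴), so d_s = 38.9·(1−0.689⁴)^(1/3) = 35.73 mm.
Area ratio A_h/A_s = d_o²(1−k²)/d_s² = (1−k²)/(1−k⁴)^(2/3) = 0.6228.
Mass saving = 1 − 0.6228 = 37.7 %.

37.7 %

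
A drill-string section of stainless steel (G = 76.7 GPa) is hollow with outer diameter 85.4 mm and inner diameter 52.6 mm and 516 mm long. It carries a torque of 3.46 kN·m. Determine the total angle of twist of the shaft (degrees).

0.298°

J = π(d_o⁴ − d_i⁴)/32 = π(0.0854⁴ − 0.0526⁴)/32 = 4.470×10^-6 m⁴.
θ = T·L/(G·J) = 3460 × 0.516 / (76.7×10⁹ × 4.470×10^-6) = 5.207×10^-3 rad.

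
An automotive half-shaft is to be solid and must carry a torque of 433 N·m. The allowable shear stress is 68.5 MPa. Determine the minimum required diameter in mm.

31.8 mm

For a solid shaft τ_max = 16T/(πd³), so d = (16T/(π τ_allow))^(1/3) = (16·433.0/(π·6.85×10^7))^(1/3) = 0.03181 m.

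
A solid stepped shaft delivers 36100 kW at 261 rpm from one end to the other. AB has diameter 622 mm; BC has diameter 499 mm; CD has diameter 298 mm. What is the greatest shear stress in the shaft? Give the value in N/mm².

ω = 2π·261/60 = 27.33 rad/s, so T = P/ω = 36100×10³ / 27.33 = 1.321e6 N·m.
Under the same torque, τ_max = 16T/(πd³) is largest where d is smallest — segment CD (d = 298 mm).
τ_max = 16·1.321e6/(π·(0.298)³) = 2.542×10^8 Pa.

254 N/mm²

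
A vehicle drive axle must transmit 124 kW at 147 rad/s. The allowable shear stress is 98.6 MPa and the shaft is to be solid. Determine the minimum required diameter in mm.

35.2 mm

ω = 147 rad/s, so T = P/ω = 124×10³ / 147.0 = 843.5 N·m.
For a solid shaft τ_max = 16T/(πd³), so d = (16T/(π τ_allow))^(1/3) = (16·843.5/(π·9.86×10^7))^(1/3) = 0.03519 m.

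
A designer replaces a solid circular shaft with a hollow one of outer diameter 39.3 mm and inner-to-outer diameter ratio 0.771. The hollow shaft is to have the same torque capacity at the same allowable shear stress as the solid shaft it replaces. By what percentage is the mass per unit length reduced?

Equal τ_max and T ⇒ the solid shaft needs d_s³ = d_o³(1−k⁴), so d_s = 39.3·(1−0.771⁴)^(1/3) = 33.98 mm.
Area ratio A_h/A_s = d_o²(1−k²)/d_s² = (1−k²)/(1−k⁴)^(2/3) = 0.5423.
Mass saving = 1 − 0.5423 = 45.8 %.

45.8 %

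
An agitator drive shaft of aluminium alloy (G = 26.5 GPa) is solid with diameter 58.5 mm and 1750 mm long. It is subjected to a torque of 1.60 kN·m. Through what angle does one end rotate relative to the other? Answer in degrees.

J = πd⁴/32 = π(0.0585)⁴/32 = 1.150×10^-6 m⁴.
θ = T·L/(G·J) = 1600 × 1.75 / (26.5×10⁹ × 1.150×10^-6) = 0.09189 rad.

5.27°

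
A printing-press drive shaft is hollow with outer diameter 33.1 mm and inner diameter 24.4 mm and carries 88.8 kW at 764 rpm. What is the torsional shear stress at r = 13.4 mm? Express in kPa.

179000 kPa

ω = 2π·764/60 = 80.01 rad/s, so T = P/ω = 88.8×10³ / 80.01 = 1110 N·m.
J = π(d_o⁴ − d_i⁴)/32 = π(0.0331⁴ − 0.0244⁴)/32 = 8.305×10^-8 m⁴.
Shear stress varies linearly with radius: τ = T·r/J = 1110 × 0.0134 / 8.305×10^-8 = 1.791×10^8 Pa.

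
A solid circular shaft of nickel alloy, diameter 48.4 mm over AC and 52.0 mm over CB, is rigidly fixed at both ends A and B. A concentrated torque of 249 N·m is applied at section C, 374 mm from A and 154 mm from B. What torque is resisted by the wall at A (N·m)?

58.8 N·m

Compatibility: T_A·a/J_AC = T_B·b/J_CB with T_A + T_B = T₀.
J_AC = 5.39×10^-7 m⁴, J_CB = 7.18×10^-7 m⁴, so T_A = T₀·(J_AC/a)/((J_AC/a)+(J_CB/b)) = 58.78 N·m, T_B = 190.2 N·m.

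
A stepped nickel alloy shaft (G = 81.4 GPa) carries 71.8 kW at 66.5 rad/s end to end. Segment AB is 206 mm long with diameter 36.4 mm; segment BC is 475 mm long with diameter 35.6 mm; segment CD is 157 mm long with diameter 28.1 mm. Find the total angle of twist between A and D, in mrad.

89.8 mrad

ω = 66.5 rad/s, so T = P/ω = 71.8×10³ / 66.50 = 1080 N·m.
J_AB = π(0.0364)⁴/32 = 1.72×10^-7 m⁴; J_BC = π(0.0356)⁴/32 = 1.58×10^-7 m⁴; J_CD = π(0.0281)⁴/32 = 6.12×10^-8 m⁴.
θ = (T/G)·Σ L_i/J_i = (1080/81.4×10⁹)·(0.206/1.72×10^-7 + 0.475/1.58×10^-7 + 0.157/6.12×10^-8) = 0.08983 rad.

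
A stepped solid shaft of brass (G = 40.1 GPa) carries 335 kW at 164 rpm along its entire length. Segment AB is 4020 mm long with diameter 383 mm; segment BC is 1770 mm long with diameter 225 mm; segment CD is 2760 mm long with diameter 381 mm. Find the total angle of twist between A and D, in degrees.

ω = 2π·164/60 = 17.17 rad/s, so T = P/ω = 335×10³ / 17.17 = 19510 N·m.
J_AB = π(0.383)⁴/32 = 2.11×10^-3 m⁴; J_BC = π(0.225)⁴/32 = 2.52×10^-4 m⁴; J_CD = π(0.381)⁴/32 = 2.07×10^-3 m⁴.
θ = (T/G)·Σ L_i/J_i = (19510/40.1×10⁹)·(4.02/2.11×10^-3 + 1.77/2.52×10^-4 + 2.76/2.07×10^-3) = 4.997×10^-3 rad.

0.286°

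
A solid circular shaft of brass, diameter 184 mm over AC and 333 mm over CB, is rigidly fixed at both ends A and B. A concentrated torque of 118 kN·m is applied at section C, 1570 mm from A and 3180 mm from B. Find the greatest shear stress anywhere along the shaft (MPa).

15.3 MPa

Compatibility: T_A·a/J_AC = T_B·b/J_CB with T_A + T_B = T₀.
J_AC = 1.13×10^-4 m⁴, J_CB = 1.21×10^-3 m⁴, so T_A = T₀·(J_AC/a)/((J_AC/a)+(J_CB/b)) = 18740 N·m, T_B = 99260 N·m.
τ in each portion: τ_AC = 1.53×10^7 Pa, τ_CB = 1.37×10^7 Pa; maximum is in AC.
τ_max = T_AC·r/J = 18740·0.0920/1.13×10^-4 = 1.532×10^7 Pa.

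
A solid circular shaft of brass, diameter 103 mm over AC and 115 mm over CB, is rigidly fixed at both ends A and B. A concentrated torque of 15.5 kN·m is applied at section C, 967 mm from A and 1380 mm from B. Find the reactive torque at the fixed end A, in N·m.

7420 N·m

Compatibility: T_A·a/J_AC = T_B·b/J_CB with T_A + T_B = T₀.
J_AC = 1.10×10^-5 m⁴, J_CB = 1.72×10^-5 m⁴, so T_A = T₀·(J_AC/a)/((J_AC/a)+(J_CB/b)) = 7420 N·m, T_B = 8080 N·m.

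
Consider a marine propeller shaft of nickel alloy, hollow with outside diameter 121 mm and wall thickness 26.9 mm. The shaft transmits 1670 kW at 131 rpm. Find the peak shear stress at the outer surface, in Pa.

ω = 2π·131/60 = 13.72 rad/s, so T = P/ω = 1670×10³ / 13.72 = 121700 N·m.
J = π(d_o⁴ − d_i⁴)/32 = π(0.121⁴ − 0.0672⁴)/32 = 1.904×10^-5 m⁴.
τ_max = T·r/J = 121700 × 0.0605 / 1.904×10^-5 = 3.868×10^8 Pa.

3.87e8 Pa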